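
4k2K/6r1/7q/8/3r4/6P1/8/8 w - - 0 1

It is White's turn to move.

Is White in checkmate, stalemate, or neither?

checkmate

White to move; white king on h8.
In check: yes, from the black queen on h6.
King squares — g7: attacked by Qh6; h7: attacked by Qh6; g8: attacked by Rg7.
Legal moves for White: none.
In check with no legal moves → checkmate.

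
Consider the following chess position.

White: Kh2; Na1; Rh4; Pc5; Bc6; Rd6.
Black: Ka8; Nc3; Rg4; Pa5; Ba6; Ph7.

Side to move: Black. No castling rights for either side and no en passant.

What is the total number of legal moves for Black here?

Black to move; king on a8.
In check: yes, from the white bishop on c6.
Legal moves: Kb8, Ka7, Bb7.
Count: 3.

3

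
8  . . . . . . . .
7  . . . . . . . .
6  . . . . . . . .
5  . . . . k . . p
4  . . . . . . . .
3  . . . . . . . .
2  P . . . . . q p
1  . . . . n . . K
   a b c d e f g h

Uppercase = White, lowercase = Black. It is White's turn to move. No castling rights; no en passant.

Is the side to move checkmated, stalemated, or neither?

checkmate

White to move; white king on h1.
In check: yes, from the black queen on g2.
King squares — g1: attacked by Qg2; g2: attacked by Ne1; h2: attacked by Qg2.
Legal moves for White: none.
In check with no legal moves → checkmate.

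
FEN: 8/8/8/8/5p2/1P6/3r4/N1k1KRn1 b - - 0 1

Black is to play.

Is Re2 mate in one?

After Re2: white king on e1; in check: yes, from the black rook on e2.
King squares — d1: attacked by Kc1; f1: own rook; d2: attacked by Kc1; e2: attacked by Ng1; f2: attacked by Re2.
White has no legal moves → checkmate.

yes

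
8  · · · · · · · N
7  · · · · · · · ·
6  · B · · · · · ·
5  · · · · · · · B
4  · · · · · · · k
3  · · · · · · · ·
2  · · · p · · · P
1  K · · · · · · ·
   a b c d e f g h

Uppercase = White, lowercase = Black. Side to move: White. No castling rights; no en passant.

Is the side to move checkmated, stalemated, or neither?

White to move; white king on a1.
In check: no.
Legal moves for White include: Nf7, Ng6+, Bd8+, Bc7, Ba7, Bc5, Ba5, Bd4, Be3, Bf2+, Bg1, Be8, Bf7, Bg6, Bg4, Bf3, Be2, Bd1, ... (list truncated; more exist).
White has legal moves and is not in check → neither.

neither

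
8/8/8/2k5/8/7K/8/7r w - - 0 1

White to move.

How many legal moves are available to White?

3

White to move; king on h3.
In check: yes, from the black rook on h1.
Legal moves: Kg4, Kg3, Kg2.
Count: 3.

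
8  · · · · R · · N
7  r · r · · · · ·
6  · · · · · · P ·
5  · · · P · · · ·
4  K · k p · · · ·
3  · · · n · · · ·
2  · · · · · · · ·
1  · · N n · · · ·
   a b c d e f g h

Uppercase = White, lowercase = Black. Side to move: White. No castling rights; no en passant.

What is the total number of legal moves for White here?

0

White to move; king on a4.
In check: yes, from the black rook on a7.
Legal moves: none.
Count: 0.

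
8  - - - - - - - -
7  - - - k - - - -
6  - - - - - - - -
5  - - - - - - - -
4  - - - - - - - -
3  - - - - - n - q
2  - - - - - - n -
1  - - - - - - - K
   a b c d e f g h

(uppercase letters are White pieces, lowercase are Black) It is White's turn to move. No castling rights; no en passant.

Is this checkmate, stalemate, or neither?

White to move; white king on h1.
In check: yes, from the black queen on h3.
King squares — g1: attacked by Nf3; g2: attacked by Qh3; h2: attacked by Nf3.
Legal moves for White: none.
In check with no legal moves → checkmate.

checkmate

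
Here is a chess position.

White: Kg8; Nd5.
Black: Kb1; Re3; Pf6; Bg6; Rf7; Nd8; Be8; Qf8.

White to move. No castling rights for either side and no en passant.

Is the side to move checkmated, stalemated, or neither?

checkmate

White to move; white king on g8.
In check: yes, from the black queen on f8.
King squares — f7: attacked by Bg6; g7: attacked by Rf7; h7: attacked by Bg6; f8: attacked by Rf7; h8: attacked by Qf8.
Legal moves for White: none.
In check with no legal moves → checkmate.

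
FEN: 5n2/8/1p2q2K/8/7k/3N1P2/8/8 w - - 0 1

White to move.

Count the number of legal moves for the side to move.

White to move; king on h6.
In check: yes, from the black queen on e6.
Legal moves: Kg7.
Count: 1.

1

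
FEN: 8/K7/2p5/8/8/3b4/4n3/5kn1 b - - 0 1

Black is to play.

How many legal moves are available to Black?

Black to move; king on f1.
In check: no.
Legal moves: Bh7, Bg6, Ba6, Bf5, Bb5, Be4, Bc4, Bc2, Bb1, Nf4, Nd4, Ng3, Nc3, Nc1, Nh3, Nf3, Kg2, Kf2, Ke1, c5.
Count: 20.

20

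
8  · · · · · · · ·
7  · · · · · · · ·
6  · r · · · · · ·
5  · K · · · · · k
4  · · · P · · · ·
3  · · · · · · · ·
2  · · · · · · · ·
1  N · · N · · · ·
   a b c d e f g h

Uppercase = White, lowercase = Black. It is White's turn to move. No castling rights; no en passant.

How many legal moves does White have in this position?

White to move; king on b5.
In check: yes, from the black rook on b6.
Legal moves: Kxb6, Kc5, Ka5, Kc4, Ka4.
Count: 5.

5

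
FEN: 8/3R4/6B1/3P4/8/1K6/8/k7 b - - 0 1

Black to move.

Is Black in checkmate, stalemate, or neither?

stalemate

Black to move; black king on a1.
In check: no.
King squares — b1: attacked by Bg6; a2: attacked by Kb3; b2: attacked by Kb3.
Legal moves for Black: none.
Not in check and no legal moves → stalemate.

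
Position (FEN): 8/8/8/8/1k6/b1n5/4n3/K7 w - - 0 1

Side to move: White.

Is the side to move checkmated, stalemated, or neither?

White to move; white king on a1.
In check: no.
King squares — b1: attacked by Nc3; a2: attacked by Nc3; b2: attacked by Ba3.
Legal moves for White: none.
Not in check and no legal moves → stalemate.

stalemate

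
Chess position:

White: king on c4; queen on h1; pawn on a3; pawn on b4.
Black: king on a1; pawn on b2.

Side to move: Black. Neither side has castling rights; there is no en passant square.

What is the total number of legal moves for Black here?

Black to move; king on a1.
In check: yes, from the white queen on h1.
Legal moves: Ka2, b1=Q, b1=R, b1=B, b1=N.
Count: 5.

5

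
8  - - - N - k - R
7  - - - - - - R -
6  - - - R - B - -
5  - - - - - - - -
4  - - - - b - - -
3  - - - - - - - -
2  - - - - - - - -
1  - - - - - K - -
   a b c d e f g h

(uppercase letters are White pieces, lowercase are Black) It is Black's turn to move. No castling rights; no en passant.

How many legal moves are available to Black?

Black to move; king on f8.
In check: yes, from the white rook on h8.
Legal moves: none.
Count: 0.

0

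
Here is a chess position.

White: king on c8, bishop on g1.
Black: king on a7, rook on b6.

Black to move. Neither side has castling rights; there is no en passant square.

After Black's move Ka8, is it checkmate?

no

After Ka8: white king on c8; in check: no.
White is not in check, so this cannot be checkmate.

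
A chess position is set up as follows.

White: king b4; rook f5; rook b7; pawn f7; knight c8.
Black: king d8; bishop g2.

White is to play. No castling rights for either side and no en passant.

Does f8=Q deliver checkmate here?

yes

After f8=Q: black king on d8; in check: yes, from the white queen on f8.
King squares — c7: attacked by Rb7; d7: attacked by Rb7; e7: attacked by Rb7; c8: attacked by Qf8; e8: attacked by Qf8.
Black has no legal moves → checkmate.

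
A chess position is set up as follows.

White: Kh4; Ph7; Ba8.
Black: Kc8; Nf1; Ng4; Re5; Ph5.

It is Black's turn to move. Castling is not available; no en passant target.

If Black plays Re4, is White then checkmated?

After Re4: white king on h4; in check: no.
White is not in check, so this cannot be checkmate.

no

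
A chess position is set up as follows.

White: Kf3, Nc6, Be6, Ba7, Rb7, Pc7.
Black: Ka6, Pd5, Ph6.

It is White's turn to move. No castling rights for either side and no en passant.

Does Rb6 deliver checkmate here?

yes

After Rb6: black king on a6; in check: yes, from the white rook on b6.
King squares — a5: attacked by Nc6; b5: attacked by Rb6; b6: attacked by Ba7; a7: attacked by Nc6; b7: attacked by Rb6.
Black has no legal moves → checkmate.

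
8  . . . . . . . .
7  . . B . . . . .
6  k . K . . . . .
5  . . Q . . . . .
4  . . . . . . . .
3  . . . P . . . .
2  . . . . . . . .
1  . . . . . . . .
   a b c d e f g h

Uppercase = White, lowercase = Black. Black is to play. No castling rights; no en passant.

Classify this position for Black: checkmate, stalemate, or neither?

stalemate

Black to move; black king on a6.
In check: no.
King squares — a5: attacked by Qc5; b5: attacked by Qc5; b6: attacked by Qc5; a7: attacked by Qc5; b7: attacked by Kc6.
Legal moves for Black: none.
Not in check and no legal moves → stalemate.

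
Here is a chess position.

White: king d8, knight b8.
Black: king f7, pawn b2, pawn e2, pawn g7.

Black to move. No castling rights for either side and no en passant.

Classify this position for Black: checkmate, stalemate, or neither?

Black to move; black king on f7.
In check: no.
Legal moves for Black: Kg8, Kf8, Kg6, Kf6, Ke6, g6, e1=Q, e1=R, e1=B, e1=N, b1=Q, b1=R, b1=B, b1=N, g5.
Black has 15 legal moves and is not in check → neither.

neither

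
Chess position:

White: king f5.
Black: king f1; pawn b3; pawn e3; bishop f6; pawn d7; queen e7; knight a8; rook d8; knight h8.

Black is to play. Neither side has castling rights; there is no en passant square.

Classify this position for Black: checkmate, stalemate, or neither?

Black to move; black king on f1.
In check: no.
Legal moves for Black include: Nf7, Ng6, Rg8, Rf8, Re8, Rc8, Rb8, Nc7, Nb6, Qf8, Qe8, Qh7+, Qg7, Qf7, Qe6+, Qd6, Qe5+, Qc5+, ... (list truncated; more exist).
Black has legal moves and is not in check → neither.

neither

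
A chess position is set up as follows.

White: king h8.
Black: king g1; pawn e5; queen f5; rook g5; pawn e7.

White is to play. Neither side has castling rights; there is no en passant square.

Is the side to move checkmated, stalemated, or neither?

stalemate

White to move; white king on h8.
In check: no.
King squares — g7: attacked by Rg5; h7: attacked by Qf5; g8: attacked by Rg5.
Legal moves for White: none.
Not in check and no legal moves → stalemate.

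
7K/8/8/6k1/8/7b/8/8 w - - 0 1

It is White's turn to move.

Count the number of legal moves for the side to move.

3

White to move; king on h8.
In check: no.
Legal moves: Kg8, Kh7, Kg7.
Count: 3.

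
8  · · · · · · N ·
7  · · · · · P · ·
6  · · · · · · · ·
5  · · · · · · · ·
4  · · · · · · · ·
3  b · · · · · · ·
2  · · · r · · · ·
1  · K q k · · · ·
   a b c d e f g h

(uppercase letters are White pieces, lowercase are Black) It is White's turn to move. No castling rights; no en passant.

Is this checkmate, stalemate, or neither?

White to move; white king on b1.
In check: yes, from the black queen on c1.
King squares — a1: attacked by Qc1; c1: attacked by Kd1; a2: attacked by Rd2; b2: attacked by Qc1; c2: attacked by Qc1.
Legal moves for White: none.
In check with no legal moves → checkmate.

checkmate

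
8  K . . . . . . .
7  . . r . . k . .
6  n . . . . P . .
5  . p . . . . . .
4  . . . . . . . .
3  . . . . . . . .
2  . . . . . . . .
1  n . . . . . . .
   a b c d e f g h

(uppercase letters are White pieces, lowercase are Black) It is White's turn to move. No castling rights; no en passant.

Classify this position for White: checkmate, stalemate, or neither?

White to move; white king on a8.
In check: no.
King squares — a7: attacked by Rc7; b7: attacked by Rc7; b8: attacked by Na6.
Legal moves for White: none.
Not in check and no legal moves → stalemate.

stalemate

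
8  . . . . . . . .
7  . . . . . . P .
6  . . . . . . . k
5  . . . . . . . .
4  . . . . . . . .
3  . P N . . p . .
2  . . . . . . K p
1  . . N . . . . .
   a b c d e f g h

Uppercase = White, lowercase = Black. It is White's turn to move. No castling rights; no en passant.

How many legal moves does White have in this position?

White to move; king on g2.
In check: yes, from the black pawn on f3.
Legal moves: Kh3, Kg3, Kxf3, Kxh2, Kf2, Kh1, Kf1.
Count: 7.

7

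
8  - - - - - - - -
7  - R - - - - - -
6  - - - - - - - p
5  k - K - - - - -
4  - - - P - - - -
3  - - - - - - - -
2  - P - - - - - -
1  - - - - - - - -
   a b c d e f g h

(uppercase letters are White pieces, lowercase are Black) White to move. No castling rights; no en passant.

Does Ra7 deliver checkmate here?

yes

After Ra7: black king on a5; in check: yes, from the white rook on a7.
King squares — a4: attacked by Ra7; b4: attacked by Kc5; b5: attacked by Kc5; a6: attacked by Ra7; b6: attacked by Kc5.
Black has no legal moves → checkmate.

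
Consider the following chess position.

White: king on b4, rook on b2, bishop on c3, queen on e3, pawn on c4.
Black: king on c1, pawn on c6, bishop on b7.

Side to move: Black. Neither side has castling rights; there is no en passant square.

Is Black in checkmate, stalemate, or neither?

Black to move; black king on c1.
In check: yes, from the white queen on e3.
King squares — b1: attacked by Rb2; d1: available; b2: attacked by Bc3; c2: attacked by Rb2; d2: attacked by Rb2.
Legal moves for Black: Kd1.
Black is in check but has 1 legal move → neither.

neither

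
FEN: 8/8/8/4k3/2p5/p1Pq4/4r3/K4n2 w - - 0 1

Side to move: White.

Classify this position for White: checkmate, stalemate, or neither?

stalemate

White to move; white king on a1.
In check: no.
King squares — b1: attacked by Qd3; a2: attacked by Re2; b2: attacked by Re2.
Legal moves for White: none.
Not in check and no legal moves → stalemate.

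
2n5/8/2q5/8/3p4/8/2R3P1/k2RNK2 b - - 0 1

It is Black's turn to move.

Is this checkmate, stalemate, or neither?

Black to move; black king on a1.
In check: yes, from the white rook on d1.
King squares — b1: attacked by Rd1; a2: attacked by Rc2; b2: attacked by Rc2.
Legal moves for Black: none.
In check with no legal moves → checkmate.

checkmate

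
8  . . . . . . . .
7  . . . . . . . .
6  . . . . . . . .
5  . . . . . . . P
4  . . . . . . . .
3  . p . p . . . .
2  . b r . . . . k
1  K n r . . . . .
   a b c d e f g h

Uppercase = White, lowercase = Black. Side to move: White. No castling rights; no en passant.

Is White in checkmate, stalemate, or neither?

White to move; white king on a1.
In check: yes, from the black bishop on b2.
King squares — b1: attacked by Rc1; a2: attacked by Pb3; b2: attacked by Rc2.
Legal moves for White: none.
In check with no legal moves → checkmate.

checkmate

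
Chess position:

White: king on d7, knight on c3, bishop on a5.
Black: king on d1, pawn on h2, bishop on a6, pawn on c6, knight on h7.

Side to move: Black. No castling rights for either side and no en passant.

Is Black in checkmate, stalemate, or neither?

Black to move; black king on d1.
In check: yes, from the white knight on c3.
King squares — c1: available; e1: available; c2: available; d2: available; e2: attacked by Nc3.
Legal moves for Black: Kd2, Kc2, Ke1, Kc1.
Black is in check but has 4 legal moves → neither.

neither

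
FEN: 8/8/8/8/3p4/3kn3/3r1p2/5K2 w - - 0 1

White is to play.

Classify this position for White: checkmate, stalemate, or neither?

White to move; white king on f1.
In check: yes, from the black knight on e3.
King squares — e1: attacked by Pf2; g1: attacked by Pf2; e2: attacked by Rd2; f2: attacked by Rd2; g2: attacked by Ne3.
Legal moves for White: none.
In check with no legal moves → checkmate.

checkmate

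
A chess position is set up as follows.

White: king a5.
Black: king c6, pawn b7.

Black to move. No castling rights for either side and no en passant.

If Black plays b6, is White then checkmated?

After b6: white king on a5; in check: yes, from the black pawn on b6.
White has 3 legal replies: Ka6, Kb4, Ka4.
In check but a legal move exists → not checkmate.

no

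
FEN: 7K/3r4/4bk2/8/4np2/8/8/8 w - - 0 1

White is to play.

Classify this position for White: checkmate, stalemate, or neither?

stalemate

White to move; white king on h8.
In check: no.
King squares — g7: attacked by Kf6; h7: attacked by Rd7; g8: attacked by Be6.
Legal moves for White: none.
Not in check and no legal moves → stalemate.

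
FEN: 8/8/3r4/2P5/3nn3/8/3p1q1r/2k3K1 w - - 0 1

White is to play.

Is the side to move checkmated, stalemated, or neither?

checkmate

White to move; white king on g1.
In check: yes, from the black queen on f2.
King squares — f1: attacked by Qf2; h1: attacked by Rh2; f2: attacked by Rh2; g2: attacked by Qf2; h2: attacked by Qf2.
Legal moves for White: none.
In check with no legal moves → checkmate.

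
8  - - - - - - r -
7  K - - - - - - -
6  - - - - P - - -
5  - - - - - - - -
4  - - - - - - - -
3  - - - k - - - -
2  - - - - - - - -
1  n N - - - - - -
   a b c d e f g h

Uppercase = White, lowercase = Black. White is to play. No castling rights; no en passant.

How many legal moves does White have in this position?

White to move; king on a7.
In check: no.
Legal moves: Kb7, Kb6, Ka6, Nc3, Na3, Nd2, e7.
Count: 7.

7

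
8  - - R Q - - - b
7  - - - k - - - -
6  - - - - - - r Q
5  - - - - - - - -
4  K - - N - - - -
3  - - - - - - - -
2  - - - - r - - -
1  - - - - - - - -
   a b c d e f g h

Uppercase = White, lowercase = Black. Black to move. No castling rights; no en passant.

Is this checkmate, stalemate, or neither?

checkmate

Black to move; black king on d7.
In check: yes, from the white queen on d8.
King squares — c6: attacked by Nd4; d6: attacked by Qd8; e6: attacked by Nd4; c7: attacked by Rc8; e7: attacked by Qd8; c8: attacked by Qd8; d8: attacked by Rc8; e8: attacked by Qd8.
Legal moves for Black: none.
In check with no legal moves → checkmate.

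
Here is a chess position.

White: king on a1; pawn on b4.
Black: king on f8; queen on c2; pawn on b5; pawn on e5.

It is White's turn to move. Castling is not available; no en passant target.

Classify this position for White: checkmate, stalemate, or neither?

stalemate

White to move; white king on a1.
In check: no.
King squares — b1: attacked by Qc2; a2: attacked by Qc2; b2: attacked by Qc2.
Legal moves for White: none.
Not in check and no legal moves → stalemate.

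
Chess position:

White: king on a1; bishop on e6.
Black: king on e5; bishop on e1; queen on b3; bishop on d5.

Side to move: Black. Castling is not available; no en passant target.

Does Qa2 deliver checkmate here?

yes

After Qa2: white king on a1; in check: yes, from the black queen on a2.
King squares — b1: attacked by Qa2; a2: attacked by Bd5; b2: attacked by Qa2.
White has no legal moves → checkmate.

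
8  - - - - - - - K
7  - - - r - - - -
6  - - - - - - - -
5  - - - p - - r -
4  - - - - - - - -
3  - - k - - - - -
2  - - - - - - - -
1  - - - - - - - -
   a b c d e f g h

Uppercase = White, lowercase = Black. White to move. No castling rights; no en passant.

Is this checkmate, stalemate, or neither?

stalemate

White to move; white king on h8.
In check: no.
King squares — g7: attacked by Rg5; h7: attacked by Rd7; g8: attacked by Rg5.
Legal moves for White: none.
Not in check and no legal moves → stalemate.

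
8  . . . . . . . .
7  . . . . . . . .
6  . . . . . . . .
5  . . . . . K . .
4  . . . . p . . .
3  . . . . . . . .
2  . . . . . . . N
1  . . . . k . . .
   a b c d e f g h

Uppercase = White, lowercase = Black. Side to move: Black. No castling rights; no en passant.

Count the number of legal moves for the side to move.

5

Black to move; king on e1.
In check: no.
Legal moves: Kf2, Ke2, Kd2, Kd1, e3.
Count: 5.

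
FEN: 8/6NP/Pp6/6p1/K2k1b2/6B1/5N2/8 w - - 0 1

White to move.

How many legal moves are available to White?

22

White to move; king on a4.
In check: no.
Legal moves: Ne8, Ne6+, Nh5, Nf5+, Kb5, Kb4, Kb3, Ka3, Bh4, Bxf4, Bh2, Ng4, Ne4, Nh3, Nd3, Nh1, Nd1, h8=Q, h8=R, h8=B, h8=N, a7.
Count: 22.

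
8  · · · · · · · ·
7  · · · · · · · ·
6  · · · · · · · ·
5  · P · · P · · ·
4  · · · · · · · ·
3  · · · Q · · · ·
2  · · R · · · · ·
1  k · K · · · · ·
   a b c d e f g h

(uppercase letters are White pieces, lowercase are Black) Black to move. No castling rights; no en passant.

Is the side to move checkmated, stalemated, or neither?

Black to move; black king on a1.
In check: no.
King squares — b1: attacked by Kc1; a2: attacked by Rc2; b2: attacked by Kc1.
Legal moves for Black: none.
Not in check and no legal moves → stalemate.

stalemate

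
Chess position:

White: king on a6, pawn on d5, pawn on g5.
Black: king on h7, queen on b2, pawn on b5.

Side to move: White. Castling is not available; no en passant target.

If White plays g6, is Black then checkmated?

After g6: black king on h7; in check: yes, from the white pawn on g6.
Black has 5 legal replies: Kh8, Kg8, Kg7, Kh6, Kxg6.
In check but a legal move exists → not checkmate.

no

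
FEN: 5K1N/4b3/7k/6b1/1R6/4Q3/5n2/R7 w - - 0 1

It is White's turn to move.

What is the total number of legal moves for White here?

White to move; king on f8.
In check: yes, from the black bishop on e7.
Legal moves: Kg8, Ke8, Kf7, Qxe7.
Count: 4.

4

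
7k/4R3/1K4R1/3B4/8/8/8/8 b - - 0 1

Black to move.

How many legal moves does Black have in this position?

0

Black to move; king on h8.
In check: no.
Legal moves: none.
Count: 0.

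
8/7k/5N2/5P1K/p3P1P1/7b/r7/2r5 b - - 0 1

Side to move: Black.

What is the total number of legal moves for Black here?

2

Black to move; king on h7.
In check: yes, from the white knight on f6.
Legal moves: Kh8, Kg7.
Count: 2.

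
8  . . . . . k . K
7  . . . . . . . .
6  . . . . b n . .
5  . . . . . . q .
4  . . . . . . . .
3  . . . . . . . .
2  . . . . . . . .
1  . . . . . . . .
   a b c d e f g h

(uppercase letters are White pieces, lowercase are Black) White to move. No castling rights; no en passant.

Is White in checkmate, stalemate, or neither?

White to move; white king on h8.
In check: no.
King squares — g7: attacked by Qg5; h7: attacked by Nf6; g8: attacked by Qg5.
Legal moves for White: none.
Not in check and no legal moves → stalemate.

stalemate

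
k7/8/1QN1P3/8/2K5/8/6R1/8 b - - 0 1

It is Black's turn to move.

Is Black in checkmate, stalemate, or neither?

stalemate

Black to move; black king on a8.
In check: no.
King squares — a7: attacked by Qb6; b7: attacked by Qb6; b8: attacked by Qb6.
Legal moves for Black: none.
Not in check and no legal moves → stalemate.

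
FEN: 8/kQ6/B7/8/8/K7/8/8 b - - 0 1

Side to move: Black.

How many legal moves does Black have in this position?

Black to move; king on a7.
In check: yes, from the white queen on b7.
Legal moves: none.
Count: 0.

0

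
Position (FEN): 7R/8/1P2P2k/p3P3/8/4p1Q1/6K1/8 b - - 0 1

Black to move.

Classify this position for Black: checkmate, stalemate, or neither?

checkmate

Black to move; black king on h6.
In check: yes, from the white rook on h8.
King squares — g5: attacked by Qg3; h5: attacked by Rh8; g6: attacked by Qg3; g7: attacked by Qg3; h7: attacked by Rh8.
Legal moves for Black: none.
In check with no legal moves → checkmate.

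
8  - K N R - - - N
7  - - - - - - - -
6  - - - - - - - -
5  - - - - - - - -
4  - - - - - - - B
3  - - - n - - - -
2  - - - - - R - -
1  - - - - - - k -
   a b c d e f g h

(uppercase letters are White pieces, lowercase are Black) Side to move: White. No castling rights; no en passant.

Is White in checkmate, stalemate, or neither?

neither

White to move; white king on b8.
In check: no.
Legal moves for White include: Nf7, Ng6, Rg8+, Rdf8, Re8, Rd7, Rd6, Rd5, Rd4, Rxd3, Ne7, Na7, Nd6, Nb6, Ka8, Kc7, Kb7, Ka7, ... (list truncated; more exist).
White has legal moves and is not in check → neither.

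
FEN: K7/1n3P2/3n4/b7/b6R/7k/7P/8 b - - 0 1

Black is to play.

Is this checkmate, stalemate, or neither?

neither

Black to move; black king on h3.
In check: yes, from the white rook on h4.
King squares — g2: available; h2: attacked by Rh4; g3: attacked by Ph2; g4: attacked by Rh4; h4: available.
Legal moves for Black: Kxh4, Kg2.
Black is in check but has 2 legal moves → neither.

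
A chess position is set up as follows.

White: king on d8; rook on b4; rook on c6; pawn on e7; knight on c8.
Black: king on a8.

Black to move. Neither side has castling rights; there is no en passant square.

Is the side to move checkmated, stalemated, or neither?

stalemate

Black to move; black king on a8.
In check: no.
King squares — a7: attacked by Nc8; b7: attacked by Rb4; b8: attacked by Rb4.
Legal moves for Black: none.
Not in check and no legal moves → stalemate.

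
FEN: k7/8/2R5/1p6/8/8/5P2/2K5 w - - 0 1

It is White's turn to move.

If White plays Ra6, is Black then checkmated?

no

After Ra6: black king on a8; in check: yes, from the white rook on a6.
Black has 2 legal replies: Kb8, Kb7.
In check but a legal move exists → not checkmate.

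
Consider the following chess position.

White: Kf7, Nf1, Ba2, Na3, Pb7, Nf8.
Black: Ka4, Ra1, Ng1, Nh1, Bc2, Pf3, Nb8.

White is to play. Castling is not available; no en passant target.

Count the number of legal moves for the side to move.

23

White to move; king on f7.
In check: no.
Legal moves: Nh7, Nd7, Ng6, Ne6, Kg8, Ke8, Kg7, Ke7, Kf6, Ke6, Nb5, Nc4, Nxc2, Nb1, Be6, Bd5, Bc4, Bb3+, Bb1, Ng3, Ne3, Nh2, Nd2.
Count: 23.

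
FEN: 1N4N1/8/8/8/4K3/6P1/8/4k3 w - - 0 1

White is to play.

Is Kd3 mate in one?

no

After Kd3: black king on e1; in check: no.
Black is not in check, so this cannot be checkmate.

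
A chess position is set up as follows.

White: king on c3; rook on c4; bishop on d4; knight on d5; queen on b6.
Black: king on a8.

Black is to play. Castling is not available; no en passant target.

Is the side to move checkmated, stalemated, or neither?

stalemate

Black to move; black king on a8.
In check: no.
King squares — a7: attacked by Qb6; b7: attacked by Qb6; b8: attacked by Qb6.
Legal moves for Black: none.
Not in check and no legal moves → stalemate.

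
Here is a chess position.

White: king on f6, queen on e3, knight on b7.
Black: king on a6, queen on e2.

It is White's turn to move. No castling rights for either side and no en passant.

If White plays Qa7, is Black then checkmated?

After Qa7: black king on a6; in check: yes, from the white queen on a7.
Black has 2 legal replies: Kxa7, Kb5.
In check but a legal move exists → not checkmate.

no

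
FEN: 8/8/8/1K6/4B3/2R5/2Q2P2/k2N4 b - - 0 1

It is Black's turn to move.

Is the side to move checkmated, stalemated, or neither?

stalemate

Black to move; black king on a1.
In check: no.
King squares — b1: attacked by Qc2; a2: attacked by Qc2; b2: attacked by Nd1.
Legal moves for Black: none.
Not in check and no legal moves → stalemate.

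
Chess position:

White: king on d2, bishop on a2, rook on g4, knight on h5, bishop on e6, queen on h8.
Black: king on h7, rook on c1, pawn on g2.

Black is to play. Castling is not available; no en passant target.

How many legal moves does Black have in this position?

1

Black to move; king on h7.
In check: yes, from the white queen on h8.
Legal moves: Kxh8.
Count: 1.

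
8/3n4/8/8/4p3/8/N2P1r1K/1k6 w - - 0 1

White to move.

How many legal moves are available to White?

4

White to move; king on h2.
In check: yes, from the black rook on f2.
Legal moves: Kh3, Kg3, Kh1, Kg1.
Count: 4.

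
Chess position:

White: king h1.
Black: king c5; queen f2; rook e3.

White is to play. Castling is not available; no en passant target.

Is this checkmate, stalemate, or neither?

stalemate

White to move; white king on h1.
In check: no.
King squares — g1: attacked by Qf2; g2: attacked by Qf2; h2: attacked by Qf2.
Legal moves for White: none.
Not in check and no legal moves → stalemate.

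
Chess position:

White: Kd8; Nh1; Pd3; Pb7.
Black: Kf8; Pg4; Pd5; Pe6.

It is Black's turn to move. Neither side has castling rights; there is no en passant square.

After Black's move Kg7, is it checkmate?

no

After Kg7: white king on d8; in check: no.
White is not in check, so this cannot be checkmate.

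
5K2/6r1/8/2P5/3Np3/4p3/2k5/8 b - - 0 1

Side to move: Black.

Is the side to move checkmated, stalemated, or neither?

Black to move; black king on c2.
In check: yes, from the white knight on d4.
King squares — b1: available; c1: available; d1: available; b2: available; d2: available; b3: attacked by Nd4; c3: available; d3: available.
Legal moves for Black: Kd3, Kc3, Kd2, Kb2, Kd1, Kc1, Kb1.
Black is in check but has 7 legal moves → neither.

neither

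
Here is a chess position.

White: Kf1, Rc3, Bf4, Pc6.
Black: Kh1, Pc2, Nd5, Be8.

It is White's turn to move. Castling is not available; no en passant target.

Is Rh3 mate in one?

After Rh3: black king on h1; in check: yes, from the white rook on h3.
King squares — g1: attacked by Kf1; g2: attacked by Kf1; h2: attacked by Rh3.
Black has no legal moves → checkmate.

yes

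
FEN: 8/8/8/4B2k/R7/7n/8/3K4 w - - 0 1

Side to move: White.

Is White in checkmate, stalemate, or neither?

neither

White to move; white king on d1.
In check: no.
Legal moves for White include: Bh8, Bb8, Bg7, Bc7, Bf6, Bd6, Bf4, Bd4, Bg3, Bc3, Bh2, Bb2, Ba1, Ra8, Ra7, Ra6, Ra5, Rh4+, ... (list truncated; more exist).
White has legal moves and is not in check → neither.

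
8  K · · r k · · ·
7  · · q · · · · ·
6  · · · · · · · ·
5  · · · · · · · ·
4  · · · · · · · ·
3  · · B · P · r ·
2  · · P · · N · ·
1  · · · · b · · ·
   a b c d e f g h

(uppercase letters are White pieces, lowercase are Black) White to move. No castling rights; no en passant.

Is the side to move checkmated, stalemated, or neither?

White to move; white king on a8.
In check: yes, from the black rook on d8.
King squares — a7: attacked by Qc7; b7: attacked by Qc7; b8: attacked by Qc7.
Legal moves for White: none.
In check with no legal moves → checkmate.

checkmate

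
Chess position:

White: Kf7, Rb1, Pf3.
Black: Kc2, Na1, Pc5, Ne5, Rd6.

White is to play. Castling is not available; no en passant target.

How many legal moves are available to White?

5

White to move; king on f7.
In check: yes, from the black knight on e5.
Legal moves: Kg8, Kf8, Ke8, Kg7, Ke7.
Count: 5.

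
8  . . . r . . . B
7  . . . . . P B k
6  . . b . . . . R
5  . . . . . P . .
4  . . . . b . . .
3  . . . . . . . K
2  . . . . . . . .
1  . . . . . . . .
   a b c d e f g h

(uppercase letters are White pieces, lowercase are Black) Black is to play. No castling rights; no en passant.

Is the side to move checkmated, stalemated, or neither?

Black to move; black king on h7.
In check: yes, from the white rook on h6.
King squares — g6: attacked by Pf5; h6: attacked by Bg7; g7: attacked by Bh8; g8: attacked by Pf7; h8: attacked by Rh6.
Legal moves for Black: none.
In check with no legal moves → checkmate.

checkmate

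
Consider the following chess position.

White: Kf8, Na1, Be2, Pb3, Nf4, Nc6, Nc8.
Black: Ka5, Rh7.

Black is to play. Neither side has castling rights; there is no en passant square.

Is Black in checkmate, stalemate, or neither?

checkmate

Black to move; black king on a5.
In check: yes, from the white knight on c6.
King squares — a4: attacked by Pb3; b4: attacked by Nc6; b5: attacked by Be2; a6: attacked by Be2; b6: attacked by Nc8.
Legal moves for Black: none.
In check with no legal moves → checkmate.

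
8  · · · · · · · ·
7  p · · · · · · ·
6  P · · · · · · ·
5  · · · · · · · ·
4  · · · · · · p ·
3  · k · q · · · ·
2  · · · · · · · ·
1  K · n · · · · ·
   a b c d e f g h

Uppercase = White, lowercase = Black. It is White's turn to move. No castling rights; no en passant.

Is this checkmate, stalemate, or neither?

stalemate

White to move; white king on a1.
In check: no.
King squares — b1: attacked by Qd3; a2: attacked by Nc1; b2: attacked by Kb3.
Legal moves for White: none.
Not in check and no legal moves → stalemate.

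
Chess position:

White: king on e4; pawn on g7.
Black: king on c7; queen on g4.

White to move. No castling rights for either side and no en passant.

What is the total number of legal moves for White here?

White to move; king on e4.
In check: yes, from the black queen on g4.
Legal moves: Ke5, Kd5, Ke3, Kd3.
Count: 4.

4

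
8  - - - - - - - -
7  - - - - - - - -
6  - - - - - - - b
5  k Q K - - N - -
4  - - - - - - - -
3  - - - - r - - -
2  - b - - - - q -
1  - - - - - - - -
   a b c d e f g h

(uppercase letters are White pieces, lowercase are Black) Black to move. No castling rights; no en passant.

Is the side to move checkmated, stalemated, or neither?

Black to move; black king on a5.
In check: yes, from the white queen on b5.
King squares — a4: attacked by Qb5; b4: attacked by Qb5; b5: attacked by Kc5; a6: attacked by Qb5; b6: attacked by Qb5.
Legal moves for Black: none.
In check with no legal moves → checkmate.

checkmate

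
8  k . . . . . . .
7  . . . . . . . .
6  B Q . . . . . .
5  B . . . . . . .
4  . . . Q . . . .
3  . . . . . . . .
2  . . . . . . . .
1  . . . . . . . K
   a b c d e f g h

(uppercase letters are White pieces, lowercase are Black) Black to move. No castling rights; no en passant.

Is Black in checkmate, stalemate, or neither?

stalemate

Black to move; black king on a8.
In check: no.
King squares — a7: attacked by Qb6; b7: attacked by Ba6; b8: attacked by Qb6.
Legal moves for Black: none.
Not in check and no legal moves → stalemate.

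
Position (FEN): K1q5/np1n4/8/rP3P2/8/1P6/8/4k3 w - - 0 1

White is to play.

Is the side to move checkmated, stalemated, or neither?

checkmate

White to move; white king on a8.
In check: yes, from the black queen on c8.
King squares — a7: attacked by Ra5; b7: attacked by Qc8; b8: attacked by Nd7.
Legal moves for White: none.
In check with no legal moves → checkmate.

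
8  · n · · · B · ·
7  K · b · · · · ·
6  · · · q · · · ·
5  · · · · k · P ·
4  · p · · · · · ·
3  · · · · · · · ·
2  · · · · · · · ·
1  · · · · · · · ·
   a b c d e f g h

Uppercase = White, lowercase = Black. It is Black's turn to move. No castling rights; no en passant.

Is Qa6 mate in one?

yes

After Qa6: white king on a7; in check: yes, from the black queen on a6.
King squares — a6: attacked by Nb8; b6: attacked by Qa6; b7: attacked by Qa6; a8: attacked by Qa6; b8: attacked by Bc7.
White has no legal moves → checkmate.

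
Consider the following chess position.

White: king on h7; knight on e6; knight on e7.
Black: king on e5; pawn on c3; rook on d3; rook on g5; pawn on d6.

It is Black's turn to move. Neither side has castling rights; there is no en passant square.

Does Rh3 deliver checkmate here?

After Rh3: white king on h7; in check: yes, from the black rook on h3.
King squares — g6: attacked by Rg5; h6: attacked by Rh3; g7: attacked by Rg5; g8: attacked by Rg5; h8: attacked by Rh3.
White has no legal moves → checkmate.

yes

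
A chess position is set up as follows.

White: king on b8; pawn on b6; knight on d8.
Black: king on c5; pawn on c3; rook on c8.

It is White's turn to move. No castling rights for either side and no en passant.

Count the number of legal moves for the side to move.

3

White to move; king on b8.
In check: yes, from the black rook on c8.
Legal moves: Kxc8, Kb7, Ka7.
Count: 3.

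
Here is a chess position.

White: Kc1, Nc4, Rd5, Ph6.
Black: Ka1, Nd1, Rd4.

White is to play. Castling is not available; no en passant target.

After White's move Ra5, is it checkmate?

After Ra5: black king on a1; in check: yes, from the white rook on a5.
King squares — b1: attacked by Kc1; a2: attacked by Ra5; b2: attacked by Kc1.
Black has no legal moves → checkmate.

yes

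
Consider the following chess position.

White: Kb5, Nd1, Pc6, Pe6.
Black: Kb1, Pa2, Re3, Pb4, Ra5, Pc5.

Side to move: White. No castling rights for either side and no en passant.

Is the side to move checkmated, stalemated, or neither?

neither

White to move; white king on b5.
In check: yes, from the black rook on a5.
King squares — a4: attacked by Ra5; b4: attacked by Pc5; c4: available; a5: available; c5: attacked by Ra5; a6: attacked by Ra5; b6: available; c6: own pawn.
Legal moves for White: Kb6, Kxa5, Kc4.
White is in check but has 3 legal moves → neither.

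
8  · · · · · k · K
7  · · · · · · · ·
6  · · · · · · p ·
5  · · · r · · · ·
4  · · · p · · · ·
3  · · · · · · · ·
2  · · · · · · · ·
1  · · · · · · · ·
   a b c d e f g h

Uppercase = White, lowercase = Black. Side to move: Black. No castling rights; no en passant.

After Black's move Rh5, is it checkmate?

yes

After Rh5: white king on h8; in check: yes, from the black rook on h5.
King squares — g7: attacked by Kf8; h7: attacked by Rh5; g8: attacked by Kf8.
White has no legal moves → checkmate.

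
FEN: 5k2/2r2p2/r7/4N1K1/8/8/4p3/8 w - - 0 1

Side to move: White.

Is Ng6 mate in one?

After Ng6: black king on f8; in check: yes, from the white knight on g6.
Black has 5 legal replies: Kg8, Ke8, Kg7, Rxg6+, fxg6.
In check but a legal move exists → not checkmate.

no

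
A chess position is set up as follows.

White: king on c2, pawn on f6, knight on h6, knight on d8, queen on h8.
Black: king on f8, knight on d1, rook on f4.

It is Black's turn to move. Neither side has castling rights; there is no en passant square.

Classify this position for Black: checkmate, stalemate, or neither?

Black to move; black king on f8.
In check: yes, from the white queen on h8.
King squares — e7: attacked by Pf6; f7: attacked by Nh6; g7: attacked by Pf6; e8: attacked by Qh8; g8: attacked by Nh6.
Legal moves for Black: none.
In check with no legal moves → checkmate.

checkmate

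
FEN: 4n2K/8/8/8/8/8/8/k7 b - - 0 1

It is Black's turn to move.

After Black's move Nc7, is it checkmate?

no

After Nc7: white king on h8; in check: no.
White is not in check, so this cannot be checkmate.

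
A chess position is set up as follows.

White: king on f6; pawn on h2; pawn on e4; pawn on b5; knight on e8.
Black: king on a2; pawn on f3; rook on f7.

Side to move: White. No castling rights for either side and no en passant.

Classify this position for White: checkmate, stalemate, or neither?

White to move; white king on f6.
In check: yes, from the black rook on f7.
King squares — e5: available; f5: attacked by Rf7; g5: available; e6: available; g6: available; e7: attacked by Rf7; f7: available; g7: attacked by Rf7.
Legal moves for White: Kxf7, Kg6, Ke6, Kg5, Ke5.
White is in check but has 5 legal moves → neither.

neither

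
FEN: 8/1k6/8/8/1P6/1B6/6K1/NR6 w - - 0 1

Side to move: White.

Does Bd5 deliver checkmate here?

After Bd5: black king on b7; in check: yes, from the white bishop on d5.
Black has 6 legal replies: Kc8, Kb8, Kc7, Ka7, Kb6, Ka6.
In check but a legal move exists → not checkmate.

no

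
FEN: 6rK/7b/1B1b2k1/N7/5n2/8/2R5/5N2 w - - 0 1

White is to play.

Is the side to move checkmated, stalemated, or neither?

checkmate

White to move; white king on h8.
In check: yes, from the black rook on g8.
King squares — g7: attacked by Kg6; h7: attacked by Kg6; g8: attacked by Bh7.
Legal moves for White: none.
In check with no legal moves → checkmate.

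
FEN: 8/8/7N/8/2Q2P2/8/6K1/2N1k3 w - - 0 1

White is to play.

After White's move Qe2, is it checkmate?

yes

After Qe2: black king on e1; in check: yes, from the white queen on e2.
King squares — d1: attacked by Qe2; f1: attacked by Qe2; d2: attacked by Qe2; e2: attacked by Nc1; f2: attacked by Qe2.
Black has no legal moves → checkmate.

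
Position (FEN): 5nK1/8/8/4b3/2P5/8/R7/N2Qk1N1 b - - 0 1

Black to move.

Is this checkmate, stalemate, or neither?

neither

Black to move; black king on e1.
In check: yes, from the white queen on d1.
King squares — d1: available; f1: attacked by Qd1; d2: attacked by Qd1; e2: attacked by Qd1; f2: attacked by Ra2.
Legal moves for Black: Kxd1.
Black is in check but has 1 legal move → neither.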